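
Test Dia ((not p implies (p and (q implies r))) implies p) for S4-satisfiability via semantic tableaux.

Satisfiable (open branch found)

1. Dia ((not p implies (p and (q implies r))) implies p), 0
2. (not p implies (p and (q implies r))) implies p, 1   [Dia-rule on 1: fresh world 1, 0R1]
3. p, 1   [implies-rule on 2 (branches; this branch)]
Accessibility: 0R0, 0R1, 1R1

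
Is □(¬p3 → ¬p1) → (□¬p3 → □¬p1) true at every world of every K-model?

Tableau for the negation ¬(□(¬p3 → ¬p1) → (□¬p3 → □¬p1)):
1. ¬(□(¬p3 → ¬p1) → (□¬p3 → □¬p1)), u
2. □(¬p3 → ¬p1), u
3. ¬(□¬p3 → □¬p1), u
4. □¬p3, u
5. ¬□¬p1, u
6. p1, v
7. ¬p3 → ¬p1, v
8. ¬p3, v
9. ¬p1, v
Accessibility: uRv
Branch closes: p1 and ¬p1 both at v.
All branches of the negation close; one closing branch shown above.

Valid in K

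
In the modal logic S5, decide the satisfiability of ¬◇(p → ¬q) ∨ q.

1. ¬◇(p → ¬q) ∨ q, w0
2. q, w0
Accessibility: w0Rw0

Satisfiable (open branch found)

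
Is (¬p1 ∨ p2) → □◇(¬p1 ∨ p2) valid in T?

Invalid (countermodel exists)

Tableau for the negation ¬((¬p1 ∨ p2) → □◇(¬p1 ∨ p2)):
1. ¬((¬p1 ∨ p2) → □◇(¬p1 ∨ p2)), 0
2. ¬p1 ∨ p2, 0
3. ¬□◇(¬p1 ∨ p2), 0
4. p2, 0
5. ¬◇(¬p1 ∨ p2), 1
6. ¬(¬p1 ∨ p2), 1
7. p1, 1
8. ¬p2, 1
Accessibility: 0R0, 0R1, 1R1
The negation has an open branch (countermodel exists).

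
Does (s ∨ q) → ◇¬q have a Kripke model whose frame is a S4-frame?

1. (s ∨ q) → ◇¬q, u
2. ◇¬q, u
3. ¬q, v
Accessibility: uRu, uRv, vRv

Yes, satisfiable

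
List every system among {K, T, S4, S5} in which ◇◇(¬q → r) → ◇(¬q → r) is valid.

S4, S5

T-tableau for the negation ¬(◇◇(¬q → r) → ◇(¬q → r)):
1. ¬(◇◇(¬q → r) → ◇(¬q → r)), u
2. ◇◇(¬q → r), u
3. ¬◇(¬q → r), u
4. ¬(¬q → r), u
5. ¬q, u
6. ¬r, u
7. ◇(¬q → r), v
8. ¬(¬q → r), v
9. ¬q, v
10. ¬r, v
11. ¬q → r, w
12. r, w
Accessibility: uRu, uRv, vRv, vRw, wRw
Complete open branch: countermodel on a T-frame, so not valid in T, nor in K (the same frame is also a K-frame).
S4-tableau for the negation ¬(◇◇(¬q → r) → ◇(¬q → r)):
1. ¬(◇◇(¬q → r) → ◇(¬q → r)), u
2. ◇◇(¬q → r), u
3. ¬◇(¬q → r), u
4. ¬(¬q → r), u
5. ¬q, u
6. ¬r, u
7. ◇(¬q → r), v
8. ¬(¬q → r), v
9. ¬q, v
10. ¬r, v
11. ¬q → r, w
12. ¬(¬q → r), w
13. ¬q, w
14. ¬r, w
15. r, w
Accessibility: uRu, uRv, uRw, vRv, vRw, wRw
Branch closes: r and ¬r both at w.
Every branch closes (one shown): valid in S4, hence also in S5 (every theorem of S4 is a theorem of S5).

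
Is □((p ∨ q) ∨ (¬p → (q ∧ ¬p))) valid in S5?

Invalid (countermodel exists)

Tableau for the negation ¬□((p ∨ q) ∨ (¬p → (q ∧ ¬p))):
1. ¬□((p ∨ q) ∨ (¬p → (q ∧ ¬p))), w0
2. ¬((p ∨ q) ∨ (¬p → (q ∧ ¬p))), w1   [¬□-rule on 1: fresh world w1, w0Rw1]
3. ¬(p ∨ q), w1   [¬∨-rule on 2]
4. ¬(¬p → (q ∧ ¬p)), w1   [¬∨-rule on 2]
5. ¬p, w1   [¬∨-rule on 3]
6. ¬q, w1   [¬∨-rule on 3]
7. ¬(q ∧ ¬p), w1   [¬→-rule on 4]
Accessibility: w0Rw0, w0Rw1, w1Rw0, w1Rw1
The negation has an open branch (countermodel exists).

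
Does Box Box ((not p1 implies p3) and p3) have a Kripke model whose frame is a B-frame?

1. Box Box ((not p1 implies p3) and p3), 0
2. Box ((not p1 implies p3) and p3), 0
3. (not p1 implies p3) and p3, 0
4. not p1 implies p3, 0
5. p3, 0
Accessibility: 0R0

Yes, satisfiable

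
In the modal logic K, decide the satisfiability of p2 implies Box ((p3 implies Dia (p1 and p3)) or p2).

1. p2 implies Box ((p3 implies Dia (p1 and p3)) or p2), w0
2. Box ((p3 implies Dia (p1 and p3)) or p2), w0   [implies-rule on 1 (branches; this branch)]

Satisfiable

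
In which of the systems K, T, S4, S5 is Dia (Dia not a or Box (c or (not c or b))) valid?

T-tableau for the negation not Dia (Dia not a or Box (c or (not c or b))):
1. not Dia (Dia not a or Box (c or (not c or b))), 0
2. not (Dia not a or Box (c or (not c or b))), 0
3. not Dia not a, 0
4. not Box (c or (not c or b)), 0
5. a, 0
6. not (c or (not c or b)), 1
7. not c, 1
8. not (not c or b), 1
9. c, 1
10. not b, 1
Accessibility: 0R0, 0R1, 1R1
Branch closes: c and not c both at 1.
Every branch closes (one shown): valid in T, hence also in S4, S5 (every theorem of T is a theorem of S4 and S5).
K-tableau for the negation not Dia (Dia not a or Box (c or (not c or b))):
1. not Dia (Dia not a or Box (c or (not c or b))), 0
Complete open branch: countermodel on a K-frame, so not valid in K.

T, S4, S5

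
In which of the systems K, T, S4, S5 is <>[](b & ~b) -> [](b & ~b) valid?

T, S4, S5

K-tableau for the negation ~(<>[](b & ~b) -> [](b & ~b)):
1. ~(<>[](b & ~b) -> [](b & ~b)), 0
2. <>[](b & ~b), 0
3. ~[](b & ~b), 0
4. [](b & ~b), 1
5. ~(b & ~b), 2
6. b, 2
Accessibility: 0R1, 0R2
Complete open branch: countermodel on a K-frame, so not valid in K.
T-tableau for the negation ~(<>[](b & ~b) -> [](b & ~b)):
1. ~(<>[](b & ~b) -> [](b & ~b)), 0
2. <>[](b & ~b), 0
3. ~[](b & ~b), 0
4. [](b & ~b), 1
5. b & ~b, 1
6. b, 1
7. ~b, 1
Accessibility: 0R0, 0R1, 1R1
Branch closes: b and ~b both at 1.
Every branch closes (one shown): valid in T, hence also in S4, S5 (every theorem of T is a theorem of S4 and S5).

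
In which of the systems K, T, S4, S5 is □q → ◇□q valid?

T, S4, S5

T-tableau for the negation ¬(□q → ◇□q):
1. ¬(□q → ◇□q), 0
2. □q, 0
3. ¬◇□q, 0
4. q, 0
5. ¬□q, 0
6. ¬q, 1
7. q, 1
Accessibility: 0R0, 0R1, 1R1
Branch closes: q and ¬q both at 1.
Every branch closes (one shown): valid in T, hence also in S4, S5 (every theorem of T is a theorem of S4 and S5).
K-tableau for the negation ¬(□q → ◇□q):
1. ¬(□q → ◇□q), 0
2. □q, 0
3. ¬◇□q, 0
Complete open branch: countermodel on a K-frame, so not valid in K.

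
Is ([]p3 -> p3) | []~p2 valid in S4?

Yes, valid

Tableau for the negation ~(([]p3 -> p3) | []~p2):
1. ~(([]p3 -> p3) | []~p2), 0
2. ~([]p3 -> p3), 0
3. ~[]~p2, 0
4. []p3, 0
5. ~p3, 0
6. p3, 0
Accessibility: 0R0
Branch closes: p3 and ~p3 both at 0.
All branches of the negation close; one closing branch shown above.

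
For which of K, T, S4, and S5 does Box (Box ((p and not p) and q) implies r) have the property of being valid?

K-tableau for the negation not Box (Box ((p and not p) and q) implies r):
1. not Box (Box ((p and not p) and q) implies r), w0
2. not (Box ((p and not p) and q) implies r), w1   [neg-Box-rule on 1: fresh world w1, w0Rw1]
3. Box ((p and not p) and q), w1   [neg-implies-rule on 2]
4. not r, w1   [neg-implies-rule on 2]
Accessibility: w0Rw1
Complete open branch: countermodel on a K-frame, so not valid in K.
T-tableau for the negation not Box (Box ((p and not p) and q) implies r):
1. not Box (Box ((p and not p) and q) implies r), w0
2. not (Box ((p and not p) and q) implies r), w1   [neg-Box-rule on 1: fresh world w1, w0Rw1]
3. Box ((p and not p) and q), w1   [neg-implies-rule on 2]
4. not r, w1   [neg-implies-rule on 2]
5. (p and not p) and q, w1   [Box-rule on 3 via w1Rw1]
6. p and not p, w1   [and-rule on 5]
7. q, w1   [and-rule on 5]
8. p, w1   [and-rule on 6]
9. not p, w1   [and-rule on 6]
Accessibility: w0Rw0, w0Rw1, w1Rw1
Branch closes: p and not p both at w1.
Every branch closes (one shown): valid in T, hence also in S4, S5 (every theorem of T is a theorem of S4 and S5).

T, S4, S5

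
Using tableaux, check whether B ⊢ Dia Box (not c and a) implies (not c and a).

Valid in B

Tableau for the negation not (Dia Box (not c and a) implies (not c and a)):
1. not (Dia Box (not c and a) implies (not c and a)), w0
2. Dia Box (not c and a), w0   [neg-implies-rule on 1]
3. not (not c and a), w0   [neg-implies-rule on 1]
4. not a, w0   [neg-and-rule on 3 (branches; this branch)]
5. Box (not c and a), w1   [Dia-rule on 2: fresh world w1, w0Rw1]
6. not c and a, w0   [Box-rule on 5 via w1Rw0]
7. not c, w0   [and-rule on 6]
8. a, w0   [and-rule on 6]
Accessibility: w0Rw0, w0Rw1, w1Rw0, w1Rw1
Branch closes: a and not a both at w0.
Every branch of the negation's tableau closes; the branch above is one of them.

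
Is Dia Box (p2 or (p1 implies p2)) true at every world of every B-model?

Tableau for the negation not Dia Box (p2 or (p1 implies p2)):
1. not Dia Box (p2 or (p1 implies p2)), u
2. not Box (p2 or (p1 implies p2)), u
3. not (p2 or (p1 implies p2)), v
4. not p2, v
5. not (p1 implies p2), v
6. p1, v
7. not Box (p2 or (p1 implies p2)), v
8. not (p2 or (p1 implies p2)), w
9. not p2, w
10. not (p1 implies p2), w
11. p1, w
Accessibility: uRu, uRv, vRu, vRv, vRw, wRv, wRw
The negation has an open branch (countermodel exists).

No, not valid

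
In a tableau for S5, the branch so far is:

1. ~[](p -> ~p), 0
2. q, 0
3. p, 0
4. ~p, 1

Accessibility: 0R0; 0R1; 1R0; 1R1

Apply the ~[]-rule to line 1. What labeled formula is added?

a fresh world 2 with 0R2, and ~(p -> ~p) at 2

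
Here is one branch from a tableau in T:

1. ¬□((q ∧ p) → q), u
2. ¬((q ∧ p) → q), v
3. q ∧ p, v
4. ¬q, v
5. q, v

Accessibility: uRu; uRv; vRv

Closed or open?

Closed

Both q and ¬q appear at v.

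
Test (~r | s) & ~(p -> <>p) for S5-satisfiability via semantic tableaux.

1. (~r | s) & ~(p -> <>p), u
2. ~r | s, u
3. ~(p -> <>p), u
4. p, u
5. ~<>p, u
6. ~p, u
Accessibility: uRu
Branch closes: p and ~p both at u.
(One branch shown.) All branches close.

No, unsatisfiable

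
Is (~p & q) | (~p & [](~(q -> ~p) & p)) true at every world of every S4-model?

Tableau for the negation ~((~p & q) | (~p & [](~(q -> ~p) & p))):
1. ~((~p & q) | (~p & [](~(q -> ~p) & p))), 0
2. ~(~p & q), 0   [~|-rule on 1]
3. ~(~p & [](~(q -> ~p) & p)), 0   [~|-rule on 1]
4. ~q, 0   [~&-rule on 2 (branches; this branch)]
5. ~[](~(q -> ~p) & p), 0   [~&-rule on 3 (branches; this branch)]
6. ~(~(q -> ~p) & p), 1   [~[]-rule on 5: fresh world 1, 0R1]
7. ~p, 1   [~&-rule on 6 (branches; this branch)]
Accessibility: 0R0, 0R1, 1R1
The negation has an open branch (countermodel exists).

Not valid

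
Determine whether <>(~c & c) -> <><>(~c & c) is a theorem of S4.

Tableau for the negation ~(<>(~c & c) -> <><>(~c & c)):
1. ~(<>(~c & c) -> <><>(~c & c)), w0
2. <>(~c & c), w0
3. ~<><>(~c & c), w0
4. ~<>(~c & c), w0
5. ~(~c & c), w0
6. ~c, w0
7. ~c & c, w1
8. ~c, w1
9. c, w1
Accessibility: w0Rw0, w0Rw1, w1Rw1
Branch closes: c and ~c both at w1.
All branches of the negation close; one closing branch shown above.

Valid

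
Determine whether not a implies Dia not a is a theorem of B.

Tableau for the negation not (not a implies Dia not a):
1. not (not a implies Dia not a), 0
2. not a, 0
3. not Dia not a, 0
4. a, 0
Accessibility: 0R0
Branch closes: a and not a both at 0.
Every branch of the negation's tableau closes; the branch above is one of them.

Valid in B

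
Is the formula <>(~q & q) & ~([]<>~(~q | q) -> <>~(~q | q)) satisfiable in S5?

Unsatisfiable

1. <>(~q & q) & ~([]<>~(~q | q) -> <>~(~q | q)), u
2. <>(~q & q), u
3. ~([]<>~(~q | q) -> <>~(~q | q)), u
4. []<>~(~q | q), u
5. ~<>~(~q | q), u
6. <>~(~q | q), u
7. ~q | q, u
8. q, u
9. ~q & q, v
10. ~q, v
11. q, v
Accessibility: uRu, uRv, vRu, vRv
Branch closes: q and ~q both at v.
Every branch closes; the branch above is one of them.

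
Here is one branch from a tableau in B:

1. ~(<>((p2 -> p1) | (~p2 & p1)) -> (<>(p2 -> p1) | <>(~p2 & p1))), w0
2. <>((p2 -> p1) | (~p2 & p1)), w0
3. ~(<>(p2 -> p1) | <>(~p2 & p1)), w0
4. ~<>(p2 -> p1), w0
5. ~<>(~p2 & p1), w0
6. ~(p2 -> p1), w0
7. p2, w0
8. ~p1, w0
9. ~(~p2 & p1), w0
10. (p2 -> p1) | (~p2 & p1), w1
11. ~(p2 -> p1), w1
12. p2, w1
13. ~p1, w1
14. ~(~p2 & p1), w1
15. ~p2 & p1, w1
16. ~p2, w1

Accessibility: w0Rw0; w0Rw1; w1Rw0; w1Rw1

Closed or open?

Yes, closed

Both p2 and ~p2 appear at w1.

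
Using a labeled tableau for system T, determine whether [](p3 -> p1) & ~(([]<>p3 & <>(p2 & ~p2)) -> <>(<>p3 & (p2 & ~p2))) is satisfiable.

1. [](p3 -> p1) & ~(([]<>p3 & <>(p2 & ~p2)) -> <>(<>p3 & (p2 & ~p2))), 0
2. [](p3 -> p1), 0
3. ~(([]<>p3 & <>(p2 & ~p2)) -> <>(<>p3 & (p2 & ~p2))), 0
4. []<>p3 & <>(p2 & ~p2), 0
5. ~<>(<>p3 & (p2 & ~p2)), 0
6. []<>p3, 0
7. <>(p2 & ~p2), 0
8. p3 -> p1, 0
9. ~(<>p3 & (p2 & ~p2)), 0
10. <>p3, 0
11. p1, 0
12. ~(p2 & ~p2), 0
13. p2, 0
14. p2 & ~p2, 1
15. p2, 1
16. ~p2, 1
Accessibility: 0R0, 0R1, 1R1
Branch closes: p2 and ~p2 both at 1.
All branches of the tableau close; one closing branch shown above.

No, unsatisfiable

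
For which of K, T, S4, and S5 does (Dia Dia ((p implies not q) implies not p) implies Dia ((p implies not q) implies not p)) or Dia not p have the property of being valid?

S4-tableau for the negation not ((Dia Dia ((p implies not q) implies not p) implies Dia ((p implies not q) implies not p)) or Dia not p):
1. not ((Dia Dia ((p implies not q) implies not p) implies Dia ((p implies not q) implies not p)) or Dia not p), u
2. not (Dia Dia ((p implies not q) implies not p) implies Dia ((p implies not q) implies not p)), u
3. not Dia not p, u
4. Dia Dia ((p implies not q) implies not p), u
5. not Dia ((p implies not q) implies not p), u
6. p, u
7. not ((p implies not q) implies not p), u
8. p implies not q, u
9. not q, u
10. Dia ((p implies not q) implies not p), v
11. p, v
12. not ((p implies not q) implies not p), v
13. p implies not q, v
14. not q, v
15. (p implies not q) implies not p, w
16. p, w
17. not ((p implies not q) implies not p), w
18. p implies not q, w
19. not (p implies not q), w
20. q, w
21. not q, w
Accessibility: uRu, uRv, uRw, vRv, vRw, wRw
Branch closes: q and not q both at w.
Every branch closes (one shown): valid in S4, hence also in S5 (every theorem of S4 is a theorem of S5).
T-tableau for the negation not ((Dia Dia ((p implies not q) implies not p) implies Dia ((p implies not q) implies not p)) or Dia not p):
1. not ((Dia Dia ((p implies not q) implies not p) implies Dia ((p implies not q) implies not p)) or Dia not p), u
2. not (Dia Dia ((p implies not q) implies not p) implies Dia ((p implies not q) implies not p)), u
3. not Dia not p, u
4. Dia Dia ((p implies not q) implies not p), u
5. not Dia ((p implies not q) implies not p), u
6. p, u
7. not ((p implies not q) implies not p), u
8. p implies not q, u
9. not q, u
10. Dia ((p implies not q) implies not p), v
11. p, v
12. not ((p implies not q) implies not p), v
13. p implies not q, v
14. not q, v
15. (p implies not q) implies not p, w
16. not p, w
Accessibility: uRu, uRv, vRv, vRw, wRw
Complete open branch: countermodel on a T-frame, so not valid in T, nor in K (the same frame is also a K-frame).

S4, S5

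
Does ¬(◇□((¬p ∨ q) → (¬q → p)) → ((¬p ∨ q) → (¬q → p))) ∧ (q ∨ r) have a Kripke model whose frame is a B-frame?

1. ¬(◇□((¬p ∨ q) → (¬q → p)) → ((¬p ∨ q) → (¬q → p))) ∧ (q ∨ r), u
2. ¬(◇□((¬p ∨ q) → (¬q → p)) → ((¬p ∨ q) → (¬q → p))), u
3. q ∨ r, u
4. ◇□((¬p ∨ q) → (¬q → p)), u
5. ¬((¬p ∨ q) → (¬q → p)), u
6. ¬p ∨ q, u
7. ¬(¬q → p), u
8. ¬q, u
9. ¬p, u
10. r, u
11. □((¬p ∨ q) → (¬q → p)), v
12. (¬p ∨ q) → (¬q → p), u
13. (¬p ∨ q) → (¬q → p), v
14. ¬q → p, u
15. ¬(¬p ∨ q), v
16. p, v
17. ¬q, v
18. p, u
Accessibility: uRu, uRv, vRu, vRv
Branch closes: p and ¬p both at u.
Every branch closes; the branch above is one of them.

Unsatisfiable (every branch closes)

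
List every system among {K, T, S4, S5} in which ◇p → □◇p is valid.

S4-tableau for the negation ¬(◇p → □◇p):
1. ¬(◇p → □◇p), w0
2. ◇p, w0
3. ¬□◇p, w0
4. p, w1
5. ¬◇p, w2
6. ¬p, w2
Accessibility: w0Rw0, w0Rw1, w0Rw2, w1Rw1, w2Rw2
Complete open branch: countermodel on an S4-frame, so not valid in S4, nor in K, T (the same frame is also a K-frame and a T-frame).
S5-tableau for the negation ¬(◇p → □◇p):
1. ¬(◇p → □◇p), w0
2. ◇p, w0
3. ¬□◇p, w0
4. p, w1
5. ¬◇p, w2
6. ¬p, w0
7. ¬p, w1
Accessibility: w0Rw0, w0Rw1, w0Rw2, w1Rw0, w1Rw1, w1Rw2, w2Rw0, w2Rw1, w2Rw2
Branch closes: p and ¬p both at w1.
Every branch closes (one shown): valid in S5.

S5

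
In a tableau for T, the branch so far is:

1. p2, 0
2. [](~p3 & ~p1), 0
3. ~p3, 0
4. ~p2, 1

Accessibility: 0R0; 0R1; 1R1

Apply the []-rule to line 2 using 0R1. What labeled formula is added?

~p3 & ~p1, 1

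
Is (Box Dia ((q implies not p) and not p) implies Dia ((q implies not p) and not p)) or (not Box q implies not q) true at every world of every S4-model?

Yes, valid

Tableau for the negation not ((Box Dia ((q implies not p) and not p) implies Dia ((q implies not p) and not p)) or (not Box q implies not q)):
1. not ((Box Dia ((q implies not p) and not p) implies Dia ((q implies not p) and not p)) or (not Box q implies not q)), u
2. not (Box Dia ((q implies not p) and not p) implies Dia ((q implies not p) and not p)), u   [neg-or-rule on 1]
3. not (not Box q implies not q), u   [neg-or-rule on 1]
4. Box Dia ((q implies not p) and not p), u   [neg-implies-rule on 2]
5. not Dia ((q implies not p) and not p), u   [neg-implies-rule on 2]
6. not Box q, u   [neg-implies-rule on 3]
7. q, u   [neg-implies-rule on 3]
8. Dia ((q implies not p) and not p), u   [Box-rule on 4 via uRu]
9. not ((q implies not p) and not p), u   [neg-Dia-rule on 5 via uRu]
10. not (q implies not p), u   [neg-and-rule on 9 (branches; this branch)]
11. p, u   [neg-implies-rule on 10]
12. not q, v   [neg-Box-rule on 6: fresh world v, uRv]
13. Dia ((q implies not p) and not p), v   [Box-rule on 4 via uRv]
14. not ((q implies not p) and not p), v   [neg-Dia-rule on 5 via uRv]
15. p, v   [neg-and-rule on 14 (branches; this branch)]
16. (q implies not p) and not p, w   [Dia-rule on 8: fresh world w, uRw]
17. q implies not p, w   [and-rule on 16]
18. not p, w   [and-rule on 16]
19. Dia ((q implies not p) and not p), w   [Box-rule on 4 via uRw]
20. not ((q implies not p) and not p), w   [neg-Dia-rule on 5 via uRw]
21. not (q implies not p), w   [neg-and-rule on 20 (branches; this branch)]
22. q, w   [neg-implies-rule on 21]
23. p, w   [neg-implies-rule on 21]
Accessibility: uRu, uRv, uRw, vRv, wRw
Branch closes: p and not p both at w.
Every branch of the negation's tableau closes; the branch above is one of them.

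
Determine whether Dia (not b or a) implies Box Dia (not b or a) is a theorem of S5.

Tableau for the negation not (Dia (not b or a) implies Box Dia (not b or a)):
1. not (Dia (not b or a) implies Box Dia (not b or a)), w0
2. Dia (not b or a), w0   [neg-implies-rule on 1]
3. not Box Dia (not b or a), w0   [neg-implies-rule on 1]
4. not b or a, w1   [Dia-rule on 2: fresh world w1, w0Rw1]
5. a, w1   [or-rule on 4 (branches; this branch)]
6. not Dia (not b or a), w2   [neg-Box-rule on 3: fresh world w2, w0Rw2]
7. not (not b or a), w0   [neg-Dia-rule on 6 via w2Rw0]
8. b, w0   [neg-or-rule on 7]
9. not a, w0   [neg-or-rule on 7]
10. not (not b or a), w1   [neg-Dia-rule on 6 via w2Rw1]
11. b, w1   [neg-or-rule on 10]
12. not a, w1   [neg-or-rule on 10]
Accessibility: w0Rw0, w0Rw1, w0Rw2, w1Rw0, w1Rw1, w1Rw2, w2Rw0, w2Rw1, w2Rw2
Branch closes: a and not a both at w1.
Every branch of the negation's tableau closes; the branch above is one of them.

Valid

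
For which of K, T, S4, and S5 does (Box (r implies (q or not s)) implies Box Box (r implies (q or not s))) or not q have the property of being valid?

S4-tableau for the negation not ((Box (r implies (q or not s)) implies Box Box (r implies (q or not s))) or not q):
1. not ((Box (r implies (q or not s)) implies Box Box (r implies (q or not s))) or not q), 0
2. not (Box (r implies (q or not s)) implies Box Box (r implies (q or not s))), 0
3. q, 0
4. Box (r implies (q or not s)), 0
5. not Box Box (r implies (q or not s)), 0
6. r implies (q or not s), 0
7. q or not s, 0
8. not s, 0
9. not Box (r implies (q or not s)), 1
10. r implies (q or not s), 1
11. q or not s, 1
12. not s, 1
13. not (r implies (q or not s)), 2
14. r, 2
15. not (q or not s), 2
16. not q, 2
17. s, 2
18. r implies (q or not s), 2
19. q or not s, 2
20. not s, 2
Accessibility: 0R0, 0R1, 0R2, 1R1, 1R2, 2R2
Branch closes: s and not s both at 2.
Every branch closes (one shown): valid in S4, hence also in S5 (every theorem of S4 is a theorem of S5).
T-tableau for the negation not ((Box (r implies (q or not s)) implies Box Box (r implies (q or not s))) or not q):
1. not ((Box (r implies (q or not s)) implies Box Box (r implies (q or not s))) or not q), 0
2. not (Box (r implies (q or not s)) implies Box Box (r implies (q or not s))), 0
3. q, 0
4. Box (r implies (q or not s)), 0
5. not Box Box (r implies (q or not s)), 0
6. r implies (q or not s), 0
7. q or not s, 0
8. not s, 0
9. not Box (r implies (q or not s)), 1
10. r implies (q or not s), 1
11. q or not s, 1
12. not s, 1
13. not (r implies (q or not s)), 2
14. r, 2
15. not (q or not s), 2
16. not q, 2
17. s, 2
Accessibility: 0R0, 0R1, 1R1, 1R2, 2R2
Complete open branch: countermodel on a T-frame, so not valid in T, nor in K (the same frame is also a K-frame).

S4, S5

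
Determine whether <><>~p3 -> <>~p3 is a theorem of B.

Not valid

Tableau for the negation ~(<><>~p3 -> <>~p3):
1. ~(<><>~p3 -> <>~p3), 0
2. <><>~p3, 0
3. ~<>~p3, 0
4. p3, 0
5. <>~p3, 1
6. p3, 1
7. ~p3, 2
Accessibility: 0R0, 0R1, 1R0, 1R1, 1R2, 2R1, 2R2
The negation has an open branch (countermodel exists).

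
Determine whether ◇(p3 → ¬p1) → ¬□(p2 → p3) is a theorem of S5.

Invalid (countermodel exists)

Tableau for the negation ¬(◇(p3 → ¬p1) → ¬□(p2 → p3)):
1. ¬(◇(p3 → ¬p1) → ¬□(p2 → p3)), 0
2. ◇(p3 → ¬p1), 0
3. □(p2 → p3), 0
4. p2 → p3, 0
5. p3, 0
6. p3 → ¬p1, 1
7. p2 → p3, 1
8. ¬p1, 1
9. p3, 1
Accessibility: 0R0, 0R1, 1R0, 1R1
The negation has an open branch (countermodel exists).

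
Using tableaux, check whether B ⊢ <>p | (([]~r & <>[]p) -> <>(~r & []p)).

Valid

Tableau for the negation ~(<>p | (([]~r & <>[]p) -> <>(~r & []p))):
1. ~(<>p | (([]~r & <>[]p) -> <>(~r & []p))), w0
2. ~<>p, w0
3. ~(([]~r & <>[]p) -> <>(~r & []p)), w0
4. []~r & <>[]p, w0
5. ~<>(~r & []p), w0
6. []~r, w0
7. <>[]p, w0
8. ~p, w0
9. ~(~r & []p), w0
10. ~r, w0
11. ~[]p, w0
12. []p, w1
13. ~p, w1
14. ~(~r & []p), w1
15. ~r, w1
16. p, w0
Accessibility: w0Rw0, w0Rw1, w1Rw0, w1Rw1
Branch closes: p and ~p both at w0.
Every branch of the negation's tableau closes; the branch above is one of them.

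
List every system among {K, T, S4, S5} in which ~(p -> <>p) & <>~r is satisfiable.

K-tableau for the formula:
1. ~(p -> <>p) & <>~r, 0
2. ~(p -> <>p), 0   [&-rule on 1]
3. <>~r, 0   [&-rule on 1]
4. p, 0   [~->-rule on 2]
5. ~<>p, 0   [~->-rule on 2]
6. ~r, 1   [<>-rule on 3: fresh world 1, 0R1]
7. ~p, 1   [~<>-rule on 5 via 0R1]
Accessibility: 0R1
Complete open branch: satisfiable in K.
T-tableau for the formula:
1. ~(p -> <>p) & <>~r, 0
2. ~(p -> <>p), 0   [&-rule on 1]
3. <>~r, 0   [&-rule on 1]
4. p, 0   [~->-rule on 2]
5. ~<>p, 0   [~->-rule on 2]
6. ~p, 0   [~<>-rule on 5 via 0R0]
Accessibility: 0R0
Branch closes: p and ~p both at 0.
Every branch closes (one shown): unsatisfiable in T, hence also in S4, S5 (every S4/S5-frame is a T-frame).

K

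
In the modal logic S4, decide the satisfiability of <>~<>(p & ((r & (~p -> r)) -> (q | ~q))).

Yes, satisfiable

1. <>~<>(p & ((r & (~p -> r)) -> (q | ~q))), 0
2. ~<>(p & ((r & (~p -> r)) -> (q | ~q))), 1   [<>-rule on 1: fresh world 1, 0R1]
3. ~(p & ((r & (~p -> r)) -> (q | ~q))), 1   [~<>-rule on 2 via 1R1]
4. ~p, 1   [~&-rule on 3 (branches; this branch)]
Accessibility: 0R0, 0R1, 1R1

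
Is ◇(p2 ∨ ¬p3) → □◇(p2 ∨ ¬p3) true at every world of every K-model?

Invalid (countermodel exists)

Tableau for the negation ¬(◇(p2 ∨ ¬p3) → □◇(p2 ∨ ¬p3)):
1. ¬(◇(p2 ∨ ¬p3) → □◇(p2 ∨ ¬p3)), 0
2. ◇(p2 ∨ ¬p3), 0   [¬→-rule on 1]
3. ¬□◇(p2 ∨ ¬p3), 0   [¬→-rule on 1]
4. p2 ∨ ¬p3, 1   [◇-rule on 2: fresh world 1, 0R1]
5. ¬p3, 1   [∨-rule on 4 (branches; this branch)]
6. ¬◇(p2 ∨ ¬p3), 2   [¬□-rule on 3: fresh world 2, 0R2]
Accessibility: 0R1, 0R2
The negation has an open branch (countermodel exists).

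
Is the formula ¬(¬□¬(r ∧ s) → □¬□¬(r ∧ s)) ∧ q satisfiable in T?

Satisfiable

1. ¬(¬□¬(r ∧ s) → □¬□¬(r ∧ s)) ∧ q, 0
2. ¬(¬□¬(r ∧ s) → □¬□¬(r ∧ s)), 0
3. q, 0
4. ¬□¬(r ∧ s), 0
5. ¬□¬□¬(r ∧ s), 0
6. r ∧ s, 1
7. r, 1
8. s, 1
9. □¬(r ∧ s), 2
10. ¬(r ∧ s), 2
11. ¬s, 2
Accessibility: 0R0, 0R1, 0R2, 1R1, 2R2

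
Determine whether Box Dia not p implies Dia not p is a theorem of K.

No, not valid

Tableau for the negation not (Box Dia not p implies Dia not p):
1. not (Box Dia not p implies Dia not p), 0
2. Box Dia not p, 0
3. not Dia not p, 0
The negation has an open branch (countermodel exists).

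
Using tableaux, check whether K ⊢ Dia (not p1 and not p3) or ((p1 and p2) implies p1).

Valid

Tableau for the negation not (Dia (not p1 and not p3) or ((p1 and p2) implies p1)):
1. not (Dia (not p1 and not p3) or ((p1 and p2) implies p1)), u
2. not Dia (not p1 and not p3), u   [neg-or-rule on 1]
3. not ((p1 and p2) implies p1), u   [neg-or-rule on 1]
4. p1 and p2, u   [neg-implies-rule on 3]
5. not p1, u   [neg-implies-rule on 3]
6. p1, u   [and-rule on 4]
7. p2, u   [and-rule on 4]
Branch closes: p1 and not p1 both at u.
Every branch of the negation's tableau closes; the branch above is one of them.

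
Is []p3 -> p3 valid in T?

Valid

Tableau for the negation ~([]p3 -> p3):
1. ~([]p3 -> p3), w0
2. []p3, w0
3. ~p3, w0
4. p3, w0
Accessibility: w0Rw0
Branch closes: p3 and ~p3 both at w0.
Every branch of the negation's tableau closes; the branch above is one of them.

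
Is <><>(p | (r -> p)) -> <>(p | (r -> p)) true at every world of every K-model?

Tableau for the negation ~(<><>(p | (r -> p)) -> <>(p | (r -> p))):
1. ~(<><>(p | (r -> p)) -> <>(p | (r -> p))), 0
2. <><>(p | (r -> p)), 0
3. ~<>(p | (r -> p)), 0
4. <>(p | (r -> p)), 1
5. ~(p | (r -> p)), 1
6. ~p, 1
7. ~(r -> p), 1
8. r, 1
9. p | (r -> p), 2
10. r -> p, 2
11. p, 2
Accessibility: 0R1, 1R2
The negation has an open branch (countermodel exists).

Invalid (countermodel exists)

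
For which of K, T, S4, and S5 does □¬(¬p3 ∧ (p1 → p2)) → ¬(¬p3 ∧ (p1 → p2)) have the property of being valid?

T-tableau for the negation ¬(□¬(¬p3 ∧ (p1 → p2)) → ¬(¬p3 ∧ (p1 → p2))):
1. ¬(□¬(¬p3 ∧ (p1 → p2)) → ¬(¬p3 ∧ (p1 → p2))), u
2. □¬(¬p3 ∧ (p1 → p2)), u
3. ¬p3 ∧ (p1 → p2), u
4. ¬p3, u
5. p1 → p2, u
6. ¬(¬p3 ∧ (p1 → p2)), u
7. p2, u
8. ¬(p1 → p2), u
9. p1, u
10. ¬p2, u
Accessibility: uRu
Branch closes: p2 and ¬p2 both at u.
Every branch closes (one shown): valid in T, hence also in S4, S5 (every theorem of T is a theorem of S4 and S5).
K-tableau for the negation ¬(□¬(¬p3 ∧ (p1 → p2)) → ¬(¬p3 ∧ (p1 → p2))):
1. ¬(□¬(¬p3 ∧ (p1 → p2)) → ¬(¬p3 ∧ (p1 → p2))), u
2. □¬(¬p3 ∧ (p1 → p2)), u
3. ¬p3 ∧ (p1 → p2), u
4. ¬p3, u
5. p1 → p2, u
6. p2, u
Complete open branch: countermodel on a K-frame, so not valid in K.

T, S4, S5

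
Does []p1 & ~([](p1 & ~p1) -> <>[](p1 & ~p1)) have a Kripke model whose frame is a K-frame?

Satisfiable

1. []p1 & ~([](p1 & ~p1) -> <>[](p1 & ~p1)), u
2. []p1, u
3. ~([](p1 & ~p1) -> <>[](p1 & ~p1)), u
4. [](p1 & ~p1), u
5. ~<>[](p1 & ~p1), u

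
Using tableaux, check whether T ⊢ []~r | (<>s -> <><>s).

Tableau for the negation ~([]~r | (<>s -> <><>s)):
1. ~([]~r | (<>s -> <><>s)), w0
2. ~[]~r, w0   [~|-rule on 1]
3. ~(<>s -> <><>s), w0   [~|-rule on 1]
4. <>s, w0   [~->-rule on 3]
5. ~<><>s, w0   [~->-rule on 3]
6. ~<>s, w0   [~<>-rule on 5 via w0Rw0]
7. ~s, w0   [~<>-rule on 6 via w0Rw0]
8. r, w1   [~[]-rule on 2: fresh world w1, w0Rw1]
9. ~<>s, w1   [~<>-rule on 5 via w0Rw1]
10. ~s, w1   [~<>-rule on 6 via w0Rw1]
11. s, w2   [<>-rule on 4: fresh world w2, w0Rw2]
12. ~<>s, w2   [~<>-rule on 5 via w0Rw2]
13. ~s, w2   [~<>-rule on 6 via w0Rw2]
Accessibility: w0Rw0, w0Rw1, w0Rw2, w1Rw1, w2Rw2
Branch closes: s and ~s both at w2.
All branches of the negation close; one closing branch shown above.

Yes, valid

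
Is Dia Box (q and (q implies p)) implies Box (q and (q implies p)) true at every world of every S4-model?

Not valid

Tableau for the negation not (Dia Box (q and (q implies p)) implies Box (q and (q implies p))):
1. not (Dia Box (q and (q implies p)) implies Box (q and (q implies p))), w0
2. Dia Box (q and (q implies p)), w0
3. not Box (q and (q implies p)), w0
4. Box (q and (q implies p)), w1
5. q and (q implies p), w1
6. q, w1
7. q implies p, w1
8. p, w1
9. not (q and (q implies p)), w2
10. not (q implies p), w2
11. q, w2
12. not p, w2
Accessibility: w0Rw0, w0Rw1, w0Rw2, w1Rw1, w2Rw2
The negation has an open branch (countermodel exists).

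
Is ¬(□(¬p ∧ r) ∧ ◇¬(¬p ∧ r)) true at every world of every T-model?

Valid

Tableau for the negation □(¬p ∧ r) ∧ ◇¬(¬p ∧ r):
1. □(¬p ∧ r) ∧ ◇¬(¬p ∧ r), u
2. □(¬p ∧ r), u   [∧-rule on 1]
3. ◇¬(¬p ∧ r), u   [∧-rule on 1]
4. ¬p ∧ r, u   [□-rule on 2 via uRu]
5. ¬p, u   [∧-rule on 4]
6. r, u   [∧-rule on 4]
7. ¬(¬p ∧ r), v   [◇-rule on 3: fresh world v, uRv]
8. ¬p ∧ r, v   [□-rule on 2 via uRv]
9. ¬p, v   [∧-rule on 8]
10. r, v   [∧-rule on 8]
11. ¬r, v   [¬∧-rule on 7 (branches; this branch)]
Accessibility: uRu, uRv, vRv
Branch closes: r and ¬r both at v.
All branches of the negation close; one closing branch shown above.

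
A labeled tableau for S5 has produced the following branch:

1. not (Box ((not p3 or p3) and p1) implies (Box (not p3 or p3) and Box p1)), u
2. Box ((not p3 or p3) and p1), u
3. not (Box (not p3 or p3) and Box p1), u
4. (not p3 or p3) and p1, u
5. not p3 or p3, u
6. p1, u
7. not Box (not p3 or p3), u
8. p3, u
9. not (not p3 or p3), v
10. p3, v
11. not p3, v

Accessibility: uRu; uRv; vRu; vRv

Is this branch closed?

Both p3 and not p3 appear at v.

Closed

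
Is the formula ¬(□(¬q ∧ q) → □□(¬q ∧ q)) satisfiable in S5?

1. ¬(□(¬q ∧ q) → □□(¬q ∧ q)), w0
2. □(¬q ∧ q), w0
3. ¬□□(¬q ∧ q), w0
4. ¬q ∧ q, w0
5. ¬q, w0
6. q, w0
Accessibility: w0Rw0
Branch closes: q and ¬q both at w0.
(One branch shown.) All branches close.

No, unsatisfiable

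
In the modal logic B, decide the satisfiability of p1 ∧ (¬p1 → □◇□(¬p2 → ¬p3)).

1. p1 ∧ (¬p1 → □◇□(¬p2 → ¬p3)), w0
2. p1, w0
3. ¬p1 → □◇□(¬p2 → ¬p3), w0
4. □◇□(¬p2 → ¬p3), w0
5. ◇□(¬p2 → ¬p3), w0
6. □(¬p2 → ¬p3), w1
7. ◇□(¬p2 → ¬p3), w1
8. ¬p2 → ¬p3, w0
9. ¬p2 → ¬p3, w1
10. ¬p3, w0
11. ¬p3, w1
12. □(¬p2 → ¬p3), w2
13. ¬p2 → ¬p3, w2
14. ¬p3, w2
Accessibility: w0Rw0, w0Rw1, w1Rw0, w1Rw1, w1Rw2, w2Rw1, w2Rw2

Satisfiable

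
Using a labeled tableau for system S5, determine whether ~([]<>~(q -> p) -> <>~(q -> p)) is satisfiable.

Unsatisfiable

1. ~([]<>~(q -> p) -> <>~(q -> p)), w0
2. []<>~(q -> p), w0   [~->-rule on 1]
3. ~<>~(q -> p), w0   [~->-rule on 1]
4. <>~(q -> p), w0   [[]-rule on 2 via w0Rw0]
5. q -> p, w0   [~<>-rule on 3 via w0Rw0]
6. p, w0   [->-rule on 5 (branches; this branch)]
7. ~(q -> p), w1   [<>-rule on 4: fresh world w1, w0Rw1]
8. q, w1   [~->-rule on 7]
9. ~p, w1   [~->-rule on 7]
10. <>~(q -> p), w1   [[]-rule on 2 via w0Rw1]
11. q -> p, w1   [~<>-rule on 3 via w0Rw1]
12. p, w1   [->-rule on 11 (branches; this branch)]
Accessibility: w0Rw0, w0Rw1, w1Rw0, w1Rw1
Branch closes: p and ~p both at w1.
Every branch closes; the branch above is one of them.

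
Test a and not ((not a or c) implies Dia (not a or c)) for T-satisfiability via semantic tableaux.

1. a and not ((not a or c) implies Dia (not a or c)), u
2. a, u   [and-rule on 1]
3. not ((not a or c) implies Dia (not a or c)), u   [and-rule on 1]
4. not a or c, u   [neg-implies-rule on 3]
5. not Dia (not a or c), u   [neg-implies-rule on 3]
6. not (not a or c), u   [neg-Dia-rule on 5 via uRu]
7. not c, u   [neg-or-rule on 6]
8. c, u   [or-rule on 4 (branches; this branch)]
Accessibility: uRu
Branch closes: c and not c both at u.
Every branch closes; the branch above is one of them.

Unsatisfiable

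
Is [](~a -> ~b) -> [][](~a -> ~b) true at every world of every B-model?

No, not valid

Tableau for the negation ~([](~a -> ~b) -> [][](~a -> ~b)):
1. ~([](~a -> ~b) -> [][](~a -> ~b)), w0
2. [](~a -> ~b), w0   [~->-rule on 1]
3. ~[][](~a -> ~b), w0   [~->-rule on 1]
4. ~a -> ~b, w0   [[]-rule on 2 via w0Rw0]
5. ~b, w0   [->-rule on 4 (branches; this branch)]
6. ~[](~a -> ~b), w1   [~[]-rule on 3: fresh world w1, w0Rw1]
7. ~a -> ~b, w1   [[]-rule on 2 via w0Rw1]
8. ~b, w1   [->-rule on 7 (branches; this branch)]
9. ~(~a -> ~b), w2   [~[]-rule on 6: fresh world w2, w1Rw2]
10. ~a, w2   [~->-rule on 9]
11. b, w2   [~->-rule on 9]
Accessibility: w0Rw0, w0Rw1, w1Rw0, w1Rw1, w1Rw2, w2Rw1, w2Rw2
The negation has an open branch (countermodel exists).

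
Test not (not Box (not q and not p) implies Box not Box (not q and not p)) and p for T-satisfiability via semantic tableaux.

1. not (not Box (not q and not p) implies Box not Box (not q and not p)) and p, 0
2. not (not Box (not q and not p) implies Box not Box (not q and not p)), 0
3. p, 0
4. not Box (not q and not p), 0
5. not Box not Box (not q and not p), 0
6. not (not q and not p), 1
7. p, 1
8. Box (not q and not p), 2
9. not q and not p, 2
10. not q, 2
11. not p, 2
Accessibility: 0R0, 0R1, 0R2, 1R1, 2R2

Satisfiable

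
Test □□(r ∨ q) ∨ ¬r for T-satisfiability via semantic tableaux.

Yes, satisfiable

1. □□(r ∨ q) ∨ ¬r, w0
2. ¬r, w0
Accessibility: w0Rw0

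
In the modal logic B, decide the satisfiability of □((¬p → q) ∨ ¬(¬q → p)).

1. □((¬p → q) ∨ ¬(¬q → p)), w0
2. (¬p → q) ∨ ¬(¬q → p), w0
3. ¬(¬q → p), w0
4. ¬q, w0
5. ¬p, w0
Accessibility: w0Rw0

Satisfiable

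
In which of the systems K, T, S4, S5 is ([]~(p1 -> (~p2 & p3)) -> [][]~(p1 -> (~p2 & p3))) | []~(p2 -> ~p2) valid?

S4, S5

S4-tableau for the negation ~(([]~(p1 -> (~p2 & p3)) -> [][]~(p1 -> (~p2 & p3))) | []~(p2 -> ~p2)):
1. ~(([]~(p1 -> (~p2 & p3)) -> [][]~(p1 -> (~p2 & p3))) | []~(p2 -> ~p2)), 0
2. ~([]~(p1 -> (~p2 & p3)) -> [][]~(p1 -> (~p2 & p3))), 0   [~|-rule on 1]
3. ~[]~(p2 -> ~p2), 0   [~|-rule on 1]
4. []~(p1 -> (~p2 & p3)), 0   [~->-rule on 2]
5. ~[][]~(p1 -> (~p2 & p3)), 0   [~->-rule on 2]
6. ~(p1 -> (~p2 & p3)), 0   [[]-rule on 4 via 0R0]
7. p1, 0   [~->-rule on 6]
8. ~(~p2 & p3), 0   [~->-rule on 6]
9. ~p3, 0   [~&-rule on 8 (branches; this branch)]
10. p2 -> ~p2, 1   [~[]-rule on 3: fresh world 1, 0R1]
11. ~(p1 -> (~p2 & p3)), 1   [[]-rule on 4 via 0R1]
12. p1, 1   [~->-rule on 11]
13. ~(~p2 & p3), 1   [~->-rule on 11]
14. ~p2, 1   [->-rule on 10 (branches; this branch)]
15. ~p3, 1   [~&-rule on 13 (branches; this branch)]
16. ~[]~(p1 -> (~p2 & p3)), 2   [~[]-rule on 5: fresh world 2, 0R2]
17. ~(p1 -> (~p2 & p3)), 2   [[]-rule on 4 via 0R2]
18. p1, 2   [~->-rule on 17]
19. ~(~p2 & p3), 2   [~->-rule on 17]
20. ~p3, 2   [~&-rule on 19 (branches; this branch)]
21. p1 -> (~p2 & p3), 3   [~[]-rule on 16: fresh world 3, 2R3]
22. ~(p1 -> (~p2 & p3)), 3   [[]-rule on 4 via 0R3]
23. p1, 3   [~->-rule on 22]
24. ~(~p2 & p3), 3   [~->-rule on 22]
25. ~p2 & p3, 3   [->-rule on 21 (branches; this branch)]
26. ~p2, 3   [&-rule on 25]
27. p3, 3   [&-rule on 25]
28. ~p3, 3   [~&-rule on 24 (branches; this branch)]
Accessibility: 0R0, 0R1, 0R2, 0R3, 1R1, 2R2, 2R3, 3R3
Branch closes: p3 and ~p3 both at 3.
Every branch closes (one shown): valid in S4, hence also in S5 (every theorem of S4 is a theorem of S5).
T-tableau for the negation ~(([]~(p1 -> (~p2 & p3)) -> [][]~(p1 -> (~p2 & p3))) | []~(p2 -> ~p2)):
1. ~(([]~(p1 -> (~p2 & p3)) -> [][]~(p1 -> (~p2 & p3))) | []~(p2 -> ~p2)), 0
2. ~([]~(p1 -> (~p2 & p3)) -> [][]~(p1 -> (~p2 & p3))), 0   [~|-rule on 1]
3. ~[]~(p2 -> ~p2), 0   [~|-rule on 1]
4. []~(p1 -> (~p2 & p3)), 0   [~->-rule on 2]
5. ~[][]~(p1 -> (~p2 & p3)), 0   [~->-rule on 2]
6. ~(p1 -> (~p2 & p3)), 0   [[]-rule on 4 via 0R0]
7. p1, 0   [~->-rule on 6]
8. ~(~p2 & p3), 0   [~->-rule on 6]
9. ~p3, 0   [~&-rule on 8 (branches; this branch)]
10. p2 -> ~p2, 1   [~[]-rule on 3: fresh world 1, 0R1]
11. ~(p1 -> (~p2 & p3)), 1   [[]-rule on 4 via 0R1]
12. p1, 1   [~->-rule on 11]
13. ~(~p2 & p3), 1   [~->-rule on 11]
14. ~p2, 1   [->-rule on 10 (branches; this branch)]
15. ~p3, 1   [~&-rule on 13 (branches; this branch)]
16. ~[]~(p1 -> (~p2 & p3)), 2   [~[]-rule on 5: fresh world 2, 0R2]
17. ~(p1 -> (~p2 & p3)), 2   [[]-rule on 4 via 0R2]
18. p1, 2   [~->-rule on 17]
19. ~(~p2 & p3), 2   [~->-rule on 17]
20. ~p3, 2   [~&-rule on 19 (branches; this branch)]
21. p1 -> (~p2 & p3), 3   [~[]-rule on 16: fresh world 3, 2R3]
22. ~p2 & p3, 3   [->-rule on 21 (branches; this branch)]
23. ~p2, 3   [&-rule on 22]
24. p3, 3   [&-rule on 22]
Accessibility: 0R0, 0R1, 0R2, 1R1, 2R2, 2R3, 3R3
Complete open branch: countermodel on a T-frame, so not valid in T, nor in K (the same frame is also a K-frame).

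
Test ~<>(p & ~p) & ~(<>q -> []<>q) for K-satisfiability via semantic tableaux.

1. ~<>(p & ~p) & ~(<>q -> []<>q), w0
2. ~<>(p & ~p), w0
3. ~(<>q -> []<>q), w0
4. <>q, w0
5. ~[]<>q, w0
6. q, w1
7. ~(p & ~p), w1
8. p, w1
9. ~<>q, w2
10. ~(p & ~p), w2
11. p, w2
Accessibility: w0Rw1, w0Rw2

Yes, satisfiable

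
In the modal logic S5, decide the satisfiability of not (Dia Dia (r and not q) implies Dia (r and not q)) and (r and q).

1. not (Dia Dia (r and not q) implies Dia (r and not q)) and (r and q), w0
2. not (Dia Dia (r and not q) implies Dia (r and not q)), w0
3. r and q, w0
4. Dia Dia (r and not q), w0
5. not Dia (r and not q), w0
6. r, w0
7. q, w0
8. not (r and not q), w0
9. Dia (r and not q), w1
10. not (r and not q), w1
11. q, w1
12. r and not q, w2
13. r, w2
14. not q, w2
15. not (r and not q), w2
16. q, w2
Accessibility: w0Rw0, w0Rw1, w0Rw2, w1Rw0, w1Rw1, w1Rw2, w2Rw0, w2Rw1, w2Rw2
Branch closes: q and not q both at w2.
Every branch closes; the branch above is one of them.

No, unsatisfiable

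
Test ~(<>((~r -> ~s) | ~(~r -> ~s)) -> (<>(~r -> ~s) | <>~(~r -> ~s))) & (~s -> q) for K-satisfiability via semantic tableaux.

1. ~(<>((~r -> ~s) | ~(~r -> ~s)) -> (<>(~r -> ~s) | <>~(~r -> ~s))) & (~s -> q), u
2. ~(<>((~r -> ~s) | ~(~r -> ~s)) -> (<>(~r -> ~s) | <>~(~r -> ~s))), u
3. ~s -> q, u
4. <>((~r -> ~s) | ~(~r -> ~s)), u
5. ~(<>(~r -> ~s) | <>~(~r -> ~s)), u
6. ~<>(~r -> ~s), u
7. ~<>~(~r -> ~s), u
8. q, u
9. (~r -> ~s) | ~(~r -> ~s), v
10. ~(~r -> ~s), v
11. ~r, v
12. s, v
13. ~r -> ~s, v
14. ~s, v
Accessibility: uRv
Branch closes: s and ~s both at v.
(One branch shown.) All branches close.

Unsatisfiable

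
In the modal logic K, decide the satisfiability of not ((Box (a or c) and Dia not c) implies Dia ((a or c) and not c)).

1. not ((Box (a or c) and Dia not c) implies Dia ((a or c) and not c)), u
2. Box (a or c) and Dia not c, u
3. not Dia ((a or c) and not c), u
4. Box (a or c), u
5. Dia not c, u
6. not c, v
7. not ((a or c) and not c), v
8. a or c, v
9. not (a or c), v
10. not a, v
11. c, v
Accessibility: uRv
Branch closes: c and not c both at v.
Every branch closes; the branch above is one of them.

Unsatisfiable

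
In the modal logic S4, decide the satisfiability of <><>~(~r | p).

Yes, satisfiable

1. <><>~(~r | p), 0
2. <>~(~r | p), 1
3. ~(~r | p), 2
4. r, 2
5. ~p, 2
Accessibility: 0R0, 0R1, 0R2, 1R1, 1R2, 2R2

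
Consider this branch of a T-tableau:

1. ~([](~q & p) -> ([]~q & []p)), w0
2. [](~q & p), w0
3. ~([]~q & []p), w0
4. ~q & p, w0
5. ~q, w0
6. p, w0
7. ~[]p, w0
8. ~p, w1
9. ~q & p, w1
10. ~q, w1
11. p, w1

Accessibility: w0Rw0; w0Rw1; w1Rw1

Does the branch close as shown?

Both p and ~p appear at w1.

Yes, closed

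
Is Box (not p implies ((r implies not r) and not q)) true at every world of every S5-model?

No, not valid

Tableau for the negation not Box (not p implies ((r implies not r) and not q)):
1. not Box (not p implies ((r implies not r) and not q)), u
2. not (not p implies ((r implies not r) and not q)), v
3. not p, v
4. not ((r implies not r) and not q), v
5. q, v
Accessibility: uRu, uRv, vRu, vRv
The negation has an open branch (countermodel exists).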